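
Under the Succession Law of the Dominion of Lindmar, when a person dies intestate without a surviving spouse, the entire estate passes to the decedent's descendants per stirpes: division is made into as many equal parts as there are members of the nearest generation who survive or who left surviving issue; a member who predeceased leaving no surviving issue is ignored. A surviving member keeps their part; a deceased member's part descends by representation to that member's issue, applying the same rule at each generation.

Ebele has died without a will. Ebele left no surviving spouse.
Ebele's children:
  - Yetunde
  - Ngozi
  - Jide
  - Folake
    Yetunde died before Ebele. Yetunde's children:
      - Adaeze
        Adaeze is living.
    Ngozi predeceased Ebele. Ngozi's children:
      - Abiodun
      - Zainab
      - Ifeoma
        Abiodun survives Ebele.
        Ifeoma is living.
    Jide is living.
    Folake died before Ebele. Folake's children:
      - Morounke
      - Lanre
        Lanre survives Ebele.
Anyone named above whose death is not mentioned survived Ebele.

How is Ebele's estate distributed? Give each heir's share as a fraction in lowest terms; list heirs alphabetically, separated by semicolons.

Abiodun 1/12; Adaeze 1/4; Ifeoma 1/12; Jide 1/4; Lanre 1/8; Morounke 1/8; Zainab 1/12

There is no surviving spouse, so the entire estate passes to Ebele's descendants per stirpes.
The estate is divided into 4 equal shares of 1/4 among Yetunde, Ngozi, Jide, Folake.
Yetunde predeceased; the 1/4 allotted to Yetunde's branch passes to Yetunde's issue by representation.
Adaeze is the sole taker at this level and receives the full 1/4.
Ngozi predeceased; the 1/4 allotted to Ngozi's branch passes to Ngozi's issue by representation.
The 1/4 is divided into 3 equal shares of 1/12 among Abiodun, Zainab, Ifeoma.
Abiodun is living and takes 1/12.
Zainab is living and takes 1/12.
Ifeoma is living and takes 1/12.
Jide is living and takes 1/4.
Folake predeceased; the 1/4 allotted to Folake's branch passes to Folake's issue by representation.
The 1/4 is divided into 2 equal shares of 1/8 among Morounke, Lanre.
Morounke is living and takes 1/8.
Lanre is living and takes 1/8.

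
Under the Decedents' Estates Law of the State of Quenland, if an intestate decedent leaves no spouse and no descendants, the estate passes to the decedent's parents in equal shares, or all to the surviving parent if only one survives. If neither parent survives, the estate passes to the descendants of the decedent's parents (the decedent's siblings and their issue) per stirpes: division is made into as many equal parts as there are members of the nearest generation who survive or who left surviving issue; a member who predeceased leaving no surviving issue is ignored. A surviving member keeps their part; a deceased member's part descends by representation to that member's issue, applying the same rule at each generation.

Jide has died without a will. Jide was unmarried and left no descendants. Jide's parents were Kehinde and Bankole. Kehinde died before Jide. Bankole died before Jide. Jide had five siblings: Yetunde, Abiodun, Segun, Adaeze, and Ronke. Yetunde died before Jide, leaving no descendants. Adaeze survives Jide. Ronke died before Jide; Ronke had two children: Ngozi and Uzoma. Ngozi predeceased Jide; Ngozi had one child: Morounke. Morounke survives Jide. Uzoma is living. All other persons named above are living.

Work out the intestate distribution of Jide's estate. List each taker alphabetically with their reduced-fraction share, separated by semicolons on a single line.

Abiodun 1/4; Adaeze 1/4; Morounke 1/8; Segun 1/4; Uzoma 1/8

Neither parent survives and there are no descendants, so the estate passes to Jide's siblings and their issue per stirpes.
Yetunde left no surviving issue, so that branch lapses and is disregarded.
The estate is divided into 4 equal shares of 1/4 among Abiodun, Segun, Adaeze, Ronke.
Abiodun is living and takes 1/4.
Segun is living and takes 1/4.
Adaeze is living and takes 1/4.
Ronke predeceased; the 1/4 allotted to Ronke's branch passes to Ronke's issue by representation.
The 1/4 is divided into 2 equal shares of 1/8 among Ngozi, Uzoma.
Ngozi predeceased; the 1/8 allotted to Ngozi's branch passes to Ngozi's issue by representation.
Morounke is the sole taker at this level and receives the full 1/8.
Uzoma is living and takes 1/8.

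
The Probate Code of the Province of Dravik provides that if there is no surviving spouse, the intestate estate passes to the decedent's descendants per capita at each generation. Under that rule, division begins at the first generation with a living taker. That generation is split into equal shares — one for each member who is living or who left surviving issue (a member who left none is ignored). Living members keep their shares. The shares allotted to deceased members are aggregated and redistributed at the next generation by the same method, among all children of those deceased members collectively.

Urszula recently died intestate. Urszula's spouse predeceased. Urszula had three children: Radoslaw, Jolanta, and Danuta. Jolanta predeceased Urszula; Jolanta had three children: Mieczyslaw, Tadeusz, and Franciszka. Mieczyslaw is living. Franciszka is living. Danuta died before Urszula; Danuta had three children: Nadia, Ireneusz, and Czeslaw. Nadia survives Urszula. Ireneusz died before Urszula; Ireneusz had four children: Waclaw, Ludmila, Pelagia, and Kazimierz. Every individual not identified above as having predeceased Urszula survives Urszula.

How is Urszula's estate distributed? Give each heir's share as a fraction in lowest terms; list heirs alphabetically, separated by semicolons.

Czeslaw 1/9; Franciszka 1/9; Kazimierz 1/36; Ludmila 1/36; Mieczyslaw 1/9; Nadia 1/9; Pelagia 1/36; Radoslaw 1/3; Tadeusz 1/9; Waclaw 1/36

There is no surviving spouse, so the entire estate passes to Urszula's descendants per capita at each generation.
At generation 1 (Radoslaw, Jolanta, Danuta) there are 3 shares of (1)/3 = 1/3 each.
Living: Radoslaw — each takes 1/3.
Deceased: Jolanta and Danuta. Their combined 2/3 is pooled and carried to generation 2.
At generation 2 (Mieczyslaw, Tadeusz, Franciszka, Nadia, Ireneusz, Czeslaw) there are 6 shares of (2/3)/6 = 1/9 each.
Living: Mieczyslaw, Tadeusz, Franciszka, Nadia, and Czeslaw — each takes 1/9.
Deceased: Ireneusz. That 1/9 share is carried to generation 3.
At generation 3 (Waclaw, Ludmila, Pelagia, Kazimierz) there are 4 shares of (1/9)/4 = 1/36 each.
Living: Waclaw, Ludmila, Pelagia, and Kazimierz — each takes 1/36.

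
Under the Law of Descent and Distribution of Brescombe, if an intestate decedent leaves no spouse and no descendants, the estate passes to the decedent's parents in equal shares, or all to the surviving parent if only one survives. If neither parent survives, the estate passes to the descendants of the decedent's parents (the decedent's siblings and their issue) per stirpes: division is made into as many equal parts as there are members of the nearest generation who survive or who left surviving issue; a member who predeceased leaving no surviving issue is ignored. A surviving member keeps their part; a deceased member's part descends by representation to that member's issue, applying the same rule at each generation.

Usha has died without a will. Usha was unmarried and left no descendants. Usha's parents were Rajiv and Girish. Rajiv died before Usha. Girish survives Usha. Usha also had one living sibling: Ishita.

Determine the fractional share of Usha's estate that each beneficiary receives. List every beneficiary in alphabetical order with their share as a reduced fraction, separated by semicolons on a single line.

Only one parent, Girish, survives, so Girish takes the entire estate. The siblings take nothing because a surviving parent has priority.

Girish 1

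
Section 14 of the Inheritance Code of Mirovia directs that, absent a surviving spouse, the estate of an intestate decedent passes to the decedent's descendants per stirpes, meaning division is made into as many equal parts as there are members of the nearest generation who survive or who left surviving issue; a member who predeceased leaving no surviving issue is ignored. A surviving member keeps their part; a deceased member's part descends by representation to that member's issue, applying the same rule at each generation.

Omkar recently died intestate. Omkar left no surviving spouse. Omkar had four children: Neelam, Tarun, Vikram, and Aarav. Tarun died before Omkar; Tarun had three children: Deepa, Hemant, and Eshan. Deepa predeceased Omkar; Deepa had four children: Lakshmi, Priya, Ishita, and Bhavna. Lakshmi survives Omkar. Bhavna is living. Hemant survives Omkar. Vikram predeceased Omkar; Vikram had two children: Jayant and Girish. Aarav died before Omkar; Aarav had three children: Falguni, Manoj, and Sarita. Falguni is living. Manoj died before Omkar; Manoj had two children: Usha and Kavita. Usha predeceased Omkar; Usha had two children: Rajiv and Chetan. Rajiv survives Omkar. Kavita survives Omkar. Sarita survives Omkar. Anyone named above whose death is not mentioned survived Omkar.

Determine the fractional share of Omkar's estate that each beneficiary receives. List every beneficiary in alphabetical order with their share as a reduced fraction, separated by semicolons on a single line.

Bhavna 1/48; Chetan 1/48; Eshan 1/12; Falguni 1/12; Girish 1/8; Hemant 1/12; Ishita 1/48; Jayant 1/8; Kavita 1/24; Lakshmi 1/48; Neelam 1/4; Priya 1/48; Rajiv 1/48; Sarita 1/12

There is no surviving spouse, so the entire estate passes to Omkar's descendants per stirpes.
The estate is divided into 4 equal shares of 1/4 among Neelam, Tarun, Vikram, Aarav.
Neelam is living and takes 1/4.
Tarun predeceased; the 1/4 allotted to Tarun's branch passes to Tarun's issue by representation.
The 1/4 is divided into 3 equal shares of 1/12 among Deepa, Hemant, Eshan.
Deepa predeceased; the 1/12 allotted to Deepa's branch passes to Deepa's issue by representation.
The 1/12 is divided into 4 equal shares of 1/48 among Lakshmi, Priya, Ishita, Bhavna.
Lakshmi is living and takes 1/48.
Priya is living and takes 1/48.
Ishita is living and takes 1/48.
Bhavna is living and takes 1/48.
Hemant is living and takes 1/12.
Eshan is living and takes 1/12.
Vikram predeceased; the 1/4 allotted to Vikram's branch passes to Vikram's issue by representation.
The 1/4 is divided into 2 equal shares of 1/8 among Jayant, Girish.
Jayant is living and takes 1/8.
Girish is living and takes 1/8.
Aarav predeceased; the 1/4 allotted to Aarav's branch passes to Aarav's issue by representation.
The 1/4 is divided into 3 equal shares of 1/12 among Falguni, Manoj, Sarita.
Falguni is living and takes 1/12.
Manoj predeceased; the 1/12 allotted to Manoj's branch passes to Manoj's issue by representation.
The 1/12 is divided into 2 equal shares of 1/24 among Usha, Kavita.
Usha predeceased; the 1/24 allotted to Usha's branch passes to Usha's issue by representation.
The 1/24 is divided into 2 equal shares of 1/48 among Rajiv, Chetan.
Rajiv is living and takes 1/48.
Chetan is living and takes 1/48.
Kavita is living and takes 1/24.
Sarita is living and takes 1/12.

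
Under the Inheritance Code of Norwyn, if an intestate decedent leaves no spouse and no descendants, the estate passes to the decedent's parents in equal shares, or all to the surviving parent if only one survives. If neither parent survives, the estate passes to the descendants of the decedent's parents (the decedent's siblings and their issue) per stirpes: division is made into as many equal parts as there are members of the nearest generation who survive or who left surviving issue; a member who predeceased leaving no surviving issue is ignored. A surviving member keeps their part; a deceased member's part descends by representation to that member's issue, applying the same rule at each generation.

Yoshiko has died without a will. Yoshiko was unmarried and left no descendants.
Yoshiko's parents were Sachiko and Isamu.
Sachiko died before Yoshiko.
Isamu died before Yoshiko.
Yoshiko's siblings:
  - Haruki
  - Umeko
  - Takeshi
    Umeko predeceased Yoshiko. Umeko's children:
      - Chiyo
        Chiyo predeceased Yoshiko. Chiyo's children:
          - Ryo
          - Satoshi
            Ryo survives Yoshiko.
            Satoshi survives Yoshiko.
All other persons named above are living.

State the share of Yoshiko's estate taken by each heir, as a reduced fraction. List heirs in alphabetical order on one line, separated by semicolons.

Haruki 1/3; Ryo 1/6; Satoshi 1/6; Takeshi 1/3

Neither parent survives and there are no descendants, so the estate passes to Yoshiko's siblings and their issue per stirpes.
The estate is divided into 3 equal shares of 1/3 among Haruki, Umeko, Takeshi.
Haruki is living and takes 1/3.
Umeko predeceased; the 1/3 allotted to Umeko's branch passes to Umeko's issue by representation.
Chiyo's line is the sole branch at this level, so the full 1/3 passes to Chiyo's issue by representation.
The 1/3 is divided into 2 equal shares of 1/6 among Ryo, Satoshi.
Ryo is living and takes 1/6.
Satoshi is living and takes 1/6.
Takeshi is living and takes 1/3.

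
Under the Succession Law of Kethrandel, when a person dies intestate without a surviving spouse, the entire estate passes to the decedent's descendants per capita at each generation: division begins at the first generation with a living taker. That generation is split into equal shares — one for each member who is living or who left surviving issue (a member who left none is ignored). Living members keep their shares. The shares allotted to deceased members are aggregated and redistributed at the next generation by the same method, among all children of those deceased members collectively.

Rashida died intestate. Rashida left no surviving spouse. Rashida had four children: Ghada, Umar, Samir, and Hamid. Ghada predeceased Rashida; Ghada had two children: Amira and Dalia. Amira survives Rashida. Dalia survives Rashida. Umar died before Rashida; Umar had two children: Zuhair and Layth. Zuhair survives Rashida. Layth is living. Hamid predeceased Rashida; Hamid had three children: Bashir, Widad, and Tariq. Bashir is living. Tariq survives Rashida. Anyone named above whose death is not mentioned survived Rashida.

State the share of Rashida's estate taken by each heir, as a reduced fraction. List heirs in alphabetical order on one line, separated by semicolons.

Amira 3/28; Bashir 3/28; Dalia 3/28; Layth 3/28; Samir 1/4; Tariq 3/28; Widad 3/28; Zuhair 3/28

There is no surviving spouse, so the entire estate passes to Rashida's descendants per capita at each generation.
At generation 1 (Ghada, Umar, Samir, Hamid) there are 4 shares of (1)/4 = 1/4 each.
Living: Samir — each takes 1/4.
Deceased: Ghada, Umar, and Hamid. Their combined 3/4 is pooled and carried to generation 2.
At generation 2 (Amira, Dalia, Zuhair, Layth, Bashir, Widad, Tariq) there are 7 shares of (3/4)/7 = 3/28 each.
Living: Amira, Dalia, Zuhair, Layth, Bashir, Widad, and Tariq — each takes 3/28.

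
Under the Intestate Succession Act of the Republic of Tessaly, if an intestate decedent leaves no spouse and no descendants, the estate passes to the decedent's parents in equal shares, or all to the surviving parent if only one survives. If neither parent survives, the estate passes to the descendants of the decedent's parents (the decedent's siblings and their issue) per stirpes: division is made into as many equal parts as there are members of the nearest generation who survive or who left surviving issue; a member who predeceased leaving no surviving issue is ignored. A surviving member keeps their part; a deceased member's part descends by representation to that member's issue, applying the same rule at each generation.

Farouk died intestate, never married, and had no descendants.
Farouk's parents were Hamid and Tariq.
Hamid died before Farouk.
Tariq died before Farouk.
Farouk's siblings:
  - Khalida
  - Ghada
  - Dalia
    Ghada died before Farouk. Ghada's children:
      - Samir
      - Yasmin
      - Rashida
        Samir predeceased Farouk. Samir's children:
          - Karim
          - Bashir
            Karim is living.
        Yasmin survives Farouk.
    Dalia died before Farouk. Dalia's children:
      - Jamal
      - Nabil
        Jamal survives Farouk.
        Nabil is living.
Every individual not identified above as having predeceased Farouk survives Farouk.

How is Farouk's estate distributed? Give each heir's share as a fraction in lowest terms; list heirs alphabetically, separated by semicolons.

Neither parent survives and there are no descendants, so the estate passes to Farouk's siblings and their issue per stirpes.
The estate is divided into 3 equal shares of 1/3 among Khalida, Ghada, Dalia.
Khalida is living and takes 1/3.
Ghada predeceased; the 1/3 allotted to Ghada's branch passes to Ghada's issue by representation.
The 1/3 is divided into 3 equal shares of 1/9 among Samir, Yasmin, Rashida.
Samir predeceased; the 1/9 allotted to Samir's branch passes to Samir's issue by representation.
The 1/9 is divided into 2 equal shares of 1/18 among Karim, Bashir.
Karim is living and takes 1/18.
Bashir is living and takes 1/18.
Yasmin is living and takes 1/9.
Rashida is living and takes 1/9.
Dalia predeceased; the 1/3 allotted to Dalia's branch passes to Dalia's issue by representation.
The 1/3 is divided into 2 equal shares of 1/6 among Jamal, Nabil.
Jamal is living and takes 1/6.
Nabil is living and takes 1/6.

Bashir 1/18; Jamal 1/6; Karim 1/18; Khalida 1/3; Nabil 1/6; Rashida 1/9; Yasmin 1/9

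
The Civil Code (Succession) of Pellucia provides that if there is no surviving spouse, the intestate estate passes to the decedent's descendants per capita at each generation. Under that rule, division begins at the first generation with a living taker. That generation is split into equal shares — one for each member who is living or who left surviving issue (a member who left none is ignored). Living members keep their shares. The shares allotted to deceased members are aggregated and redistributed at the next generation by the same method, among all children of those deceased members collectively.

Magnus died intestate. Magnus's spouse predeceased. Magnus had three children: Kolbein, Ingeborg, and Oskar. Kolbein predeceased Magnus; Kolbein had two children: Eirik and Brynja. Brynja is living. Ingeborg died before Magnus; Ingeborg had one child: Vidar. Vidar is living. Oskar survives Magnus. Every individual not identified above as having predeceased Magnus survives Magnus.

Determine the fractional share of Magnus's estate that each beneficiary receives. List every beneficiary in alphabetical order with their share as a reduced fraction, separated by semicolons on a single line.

There is no surviving spouse, so the entire estate passes to Magnus's descendants per capita at each generation.
At generation 1 (Kolbein, Ingeborg, Oskar) there are 3 shares of (1)/3 = 1/3 each.
Living: Oskar — each takes 1/3.
Deceased: Kolbein and Ingeborg. Their combined 2/3 is pooled and carried to generation 2.
At generation 2 (Eirik, Brynja, Vidar) there are 3 shares of (2/3)/3 = 2/9 each.
Living: Eirik, Brynja, and Vidar — each takes 2/9.

Brynja 2/9; Eirik 2/9; Oskar 1/3; Vidar 2/9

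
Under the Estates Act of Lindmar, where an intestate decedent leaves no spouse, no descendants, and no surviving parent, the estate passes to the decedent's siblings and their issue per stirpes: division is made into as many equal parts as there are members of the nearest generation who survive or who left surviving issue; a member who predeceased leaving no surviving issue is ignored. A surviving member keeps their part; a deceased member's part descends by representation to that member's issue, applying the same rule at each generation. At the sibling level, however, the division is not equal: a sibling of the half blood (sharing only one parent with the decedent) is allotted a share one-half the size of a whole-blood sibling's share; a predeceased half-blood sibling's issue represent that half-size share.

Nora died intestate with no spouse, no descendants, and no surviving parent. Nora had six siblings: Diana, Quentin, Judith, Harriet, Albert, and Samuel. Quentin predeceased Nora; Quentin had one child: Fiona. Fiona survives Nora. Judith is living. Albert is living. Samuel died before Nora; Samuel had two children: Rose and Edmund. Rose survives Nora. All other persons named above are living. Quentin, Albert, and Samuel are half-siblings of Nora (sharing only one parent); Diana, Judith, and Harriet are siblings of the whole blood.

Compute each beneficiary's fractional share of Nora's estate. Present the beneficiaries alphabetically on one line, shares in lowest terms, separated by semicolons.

Albert 1/9; Diana 2/9; Edmund 1/18; Fiona 1/9; Harriet 2/9; Judith 2/9; Rose 1/18

No spouse, descendants, or parent survives, so the estate passes to Nora's siblings per stirpes.
Half-blood siblings count for one-half the weight of whole-blood siblings at the initial division.
Dividing 1 in proportion to weights (total weight 9/2): Diana (weight 1) → 2/9; Quentin (weight 1/2) → 1/9; Judith (weight 1) → 2/9; Harriet (weight 1) → 2/9; Albert (weight 1/2) → 1/9; Samuel (weight 1/2) → 1/9.
Diana is living and takes 2/9.
Quentin predeceased; the 1/9 allotted to Quentin's branch passes to Quentin's issue by representation.
Fiona is the sole taker at this level and receives the full 1/9.
Judith is living and takes 2/9.
Harriet is living and takes 2/9.
Albert is living and takes 1/9.
Samuel predeceased; the 1/9 allotted to Samuel's branch passes to Samuel's issue by representation.
The 1/9 is divided into 2 equal shares of 1/18 among Rose, Edmund.
Rose is living and takes 1/18.
Edmund is living and takes 1/18.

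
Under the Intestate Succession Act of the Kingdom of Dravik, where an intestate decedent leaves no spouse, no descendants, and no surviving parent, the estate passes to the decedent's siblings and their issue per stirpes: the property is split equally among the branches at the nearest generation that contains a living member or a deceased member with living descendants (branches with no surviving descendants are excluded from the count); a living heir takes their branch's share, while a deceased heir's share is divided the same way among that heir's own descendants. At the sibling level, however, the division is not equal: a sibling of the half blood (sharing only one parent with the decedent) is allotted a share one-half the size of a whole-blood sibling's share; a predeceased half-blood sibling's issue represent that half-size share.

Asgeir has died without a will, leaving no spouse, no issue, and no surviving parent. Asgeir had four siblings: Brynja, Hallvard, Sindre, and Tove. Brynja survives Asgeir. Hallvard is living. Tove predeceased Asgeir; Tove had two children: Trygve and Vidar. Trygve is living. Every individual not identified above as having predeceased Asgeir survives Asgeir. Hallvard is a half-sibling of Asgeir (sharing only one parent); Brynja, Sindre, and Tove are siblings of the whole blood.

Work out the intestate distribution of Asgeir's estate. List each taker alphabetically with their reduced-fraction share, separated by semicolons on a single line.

Brynja 2/7; Hallvard 1/7; Sindre 2/7; Trygve 1/7; Vidar 1/7

No spouse, descendants, or parent survives, so the estate passes to Asgeir's siblings per stirpes.
Half-blood siblings count for one-half the weight of whole-blood siblings at the initial division.
Dividing 1 in proportion to weights (total weight 7/2): Brynja (weight 1) → 2/7; Hallvard (weight 1/2) → 1/7; Sindre (weight 1) → 2/7; Tove (weight 1) → 2/7.
Brynja is living and takes 2/7.
Hallvard is living and takes 1/7.
Sindre is living and takes 2/7.
Tove predeceased; the 2/7 allotted to Tove's branch passes to Tove's issue by representation.
The 2/7 is divided into 2 equal shares of 1/7 among Trygve, Vidar.
Trygve is living and takes 1/7.
Vidar is living and takes 1/7.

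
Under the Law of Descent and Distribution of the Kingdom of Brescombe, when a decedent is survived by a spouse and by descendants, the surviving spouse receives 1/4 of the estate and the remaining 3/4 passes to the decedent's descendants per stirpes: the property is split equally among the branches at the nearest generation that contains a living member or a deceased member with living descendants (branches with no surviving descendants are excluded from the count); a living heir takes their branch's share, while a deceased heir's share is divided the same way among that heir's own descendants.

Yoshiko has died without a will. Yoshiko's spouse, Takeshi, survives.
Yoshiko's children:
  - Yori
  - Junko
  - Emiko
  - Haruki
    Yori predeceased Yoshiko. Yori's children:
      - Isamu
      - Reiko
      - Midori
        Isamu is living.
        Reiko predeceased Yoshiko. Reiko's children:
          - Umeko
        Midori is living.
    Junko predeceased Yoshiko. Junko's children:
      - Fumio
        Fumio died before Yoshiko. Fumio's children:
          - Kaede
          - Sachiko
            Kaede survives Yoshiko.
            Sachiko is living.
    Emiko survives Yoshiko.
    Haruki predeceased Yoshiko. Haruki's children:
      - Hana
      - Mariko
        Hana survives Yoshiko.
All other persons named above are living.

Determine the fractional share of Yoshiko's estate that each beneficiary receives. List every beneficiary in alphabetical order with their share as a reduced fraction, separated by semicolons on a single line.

Emiko 3/16; Hana 3/32; Isamu 1/16; Kaede 3/32; Mariko 3/32; Midori 1/16; Sachiko 3/32; Takeshi 1/4; Umeko 1/16

Takeshi, as surviving spouse, takes 1/4.
The remaining 3/4 passes to Yoshiko's descendants per stirpes.
The 3/4 is divided into 4 equal shares of 3/16 among Yori, Junko, Emiko, Haruki.
Yori predeceased; the 3/16 allotted to Yori's branch passes to Yori's issue by representation.
The 3/16 is divided into 3 equal shares of 1/16 among Isamu, Reiko, Midori.
Isamu is living and takes 1/16.
Reiko predeceased; the 1/16 allotted to Reiko's branch passes to Reiko's issue by representation.
Umeko is the sole taker at this level and receives the full 1/16.
Midori is living and takes 1/16.
Junko predeceased; the 3/16 allotted to Junko's branch passes to Junko's issue by representation.
Fumio's line is the sole branch at this level, so the full 3/16 passes to Fumio's issue by representation.
The 3/16 is divided into 2 equal shares of 3/32 among Kaede, Sachiko.
Kaede is living and takes 3/32.
Sachiko is living and takes 3/32.
Emiko is living and takes 3/16.
Haruki predeceased; the 3/16 allotted to Haruki's branch passes to Haruki's issue by representation.
The 3/16 is divided into 2 equal shares of 3/32 among Hana, Mariko.
Hana is living and takes 3/32.
Mariko is living and takes 3/32.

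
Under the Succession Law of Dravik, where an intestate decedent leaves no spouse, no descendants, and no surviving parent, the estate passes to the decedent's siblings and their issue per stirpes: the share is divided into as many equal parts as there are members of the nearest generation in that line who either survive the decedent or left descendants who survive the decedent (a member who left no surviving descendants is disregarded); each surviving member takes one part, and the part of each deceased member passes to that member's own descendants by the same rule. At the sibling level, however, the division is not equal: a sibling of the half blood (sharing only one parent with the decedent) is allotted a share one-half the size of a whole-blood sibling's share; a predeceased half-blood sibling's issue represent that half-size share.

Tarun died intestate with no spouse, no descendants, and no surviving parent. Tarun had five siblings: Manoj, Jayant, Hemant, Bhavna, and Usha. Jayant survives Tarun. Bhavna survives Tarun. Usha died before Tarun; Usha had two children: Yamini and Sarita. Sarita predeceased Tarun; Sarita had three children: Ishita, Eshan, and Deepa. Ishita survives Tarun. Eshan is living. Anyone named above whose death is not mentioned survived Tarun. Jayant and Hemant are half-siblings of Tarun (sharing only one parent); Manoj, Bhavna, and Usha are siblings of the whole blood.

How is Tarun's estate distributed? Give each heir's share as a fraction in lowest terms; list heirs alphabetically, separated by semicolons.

No spouse, descendants, or parent survives, so the estate passes to Tarun's siblings per stirpes.
Half-blood siblings count for one-half the weight of whole-blood siblings at the initial division.
Dividing 1 in proportion to weights (total weight 4): Manoj (weight 1) → 1/4; Jayant (weight 1/2) → 1/8; Hemant (weight 1/2) → 1/8; Bhavna (weight 1) → 1/4; Usha (weight 1) → 1/4.
Manoj is living and takes 1/4.
Jayant is living and takes 1/8.
Hemant is living and takes 1/8.
Bhavna is living and takes 1/4.
Usha predeceased; the 1/4 allotted to Usha's branch passes to Usha's issue by representation.
The 1/4 is divided into 2 equal shares of 1/8 among Yamini, Sarita.
Yamini is living and takes 1/8.
Sarita predeceased; the 1/8 allotted to Sarita's branch passes to Sarita's issue by representation.
The 1/8 is divided into 3 equal shares of 1/24 among Ishita, Eshan, Deepa.
Ishita is living and takes 1/24.
Eshan is living and takes 1/24.
Deepa is living and takes 1/24.

Bhavna 1/4; Deepa 1/24; Eshan 1/24; Hemant 1/8; Ishita 1/24; Jayant 1/8; Manoj 1/4; Yamini 1/8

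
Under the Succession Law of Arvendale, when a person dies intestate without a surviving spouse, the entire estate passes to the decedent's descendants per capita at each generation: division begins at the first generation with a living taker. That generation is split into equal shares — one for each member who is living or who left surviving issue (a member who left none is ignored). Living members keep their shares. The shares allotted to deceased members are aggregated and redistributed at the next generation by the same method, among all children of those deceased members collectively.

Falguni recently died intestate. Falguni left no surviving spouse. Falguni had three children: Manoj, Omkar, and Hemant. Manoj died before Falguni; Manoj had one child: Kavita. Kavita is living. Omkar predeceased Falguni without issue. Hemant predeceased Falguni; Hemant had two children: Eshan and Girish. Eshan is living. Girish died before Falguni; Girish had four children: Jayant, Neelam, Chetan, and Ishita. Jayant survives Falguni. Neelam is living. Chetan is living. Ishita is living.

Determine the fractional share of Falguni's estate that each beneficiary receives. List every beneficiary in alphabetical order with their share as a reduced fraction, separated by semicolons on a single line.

Chetan 1/12; Eshan 1/3; Ishita 1/12; Jayant 1/12; Kavita 1/3; Neelam 1/12

There is no surviving spouse, so the entire estate passes to Falguni's descendants per capita at each generation.
No one at generation 1 (Manoj, Hemant) is living; moving to the next generation.
At generation 2 (Kavita, Eshan, Girish) there are 3 shares of (1)/3 = 1/3 each.
Living: Kavita and Eshan — each takes 1/3.
Deceased: Girish. That 1/3 share is carried to generation 3.
At generation 3 (Jayant, Neelam, Chetan, Ishita) there are 4 shares of (1/3)/4 = 1/12 each.
Living: Jayant, Neelam, Chetan, and Ishita — each takes 1/12.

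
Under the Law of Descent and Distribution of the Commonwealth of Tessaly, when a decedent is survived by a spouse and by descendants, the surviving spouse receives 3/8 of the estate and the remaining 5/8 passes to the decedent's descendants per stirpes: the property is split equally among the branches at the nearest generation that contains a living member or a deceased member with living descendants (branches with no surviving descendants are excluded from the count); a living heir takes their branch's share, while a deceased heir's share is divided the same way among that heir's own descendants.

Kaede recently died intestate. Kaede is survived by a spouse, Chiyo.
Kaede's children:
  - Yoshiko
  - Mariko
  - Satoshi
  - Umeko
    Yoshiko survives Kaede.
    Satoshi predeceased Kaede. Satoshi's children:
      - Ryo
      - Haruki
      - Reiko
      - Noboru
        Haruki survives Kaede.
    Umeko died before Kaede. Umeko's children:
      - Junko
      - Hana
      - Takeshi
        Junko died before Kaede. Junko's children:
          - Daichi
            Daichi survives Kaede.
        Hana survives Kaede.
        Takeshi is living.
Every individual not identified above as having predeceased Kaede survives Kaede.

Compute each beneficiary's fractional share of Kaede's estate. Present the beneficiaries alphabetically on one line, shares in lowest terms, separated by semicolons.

Chiyo, as surviving spouse, takes 3/8.
The remaining 5/8 passes to Kaede's descendants per stirpes.
The 5/8 is divided into 4 equal shares of 5/32 among Yoshiko, Mariko, Satoshi, Umeko.
Yoshiko is living and takes 5/32.
Mariko is living and takes 5/32.
Satoshi predeceased; the 5/32 allotted to Satoshi's branch passes to Satoshi's issue by representation.
The 5/32 is divided into 4 equal shares of 5/128 among Ryo, Haruki, Reiko, Noboru.
Ryo is living and takes 5/128.
Haruki is living and takes 5/128.
Reiko is living and takes 5/128.
Noboru is living and takes 5/128.
Umeko predeceased; the 5/32 allotted to Umeko's branch passes to Umeko's issue by representation.
The 5/32 is divided into 3 equal shares of 5/96 among Junko, Hana, Takeshi.
Junko predeceased; the 5/96 allotted to Junko's branch passes to Junko's issue by representation.
Daichi is the sole taker at this level and receives the full 5/96.
Hana is living and takes 5/96.
Takeshi is living and takes 5/96.

Chiyo 3/8; Daichi 5/96; Hana 5/96; Haruki 5/128; Mariko 5/32; Noboru 5/128; Reiko 5/128; Ryo 5/128; Takeshi 5/96; Yoshiko 5/32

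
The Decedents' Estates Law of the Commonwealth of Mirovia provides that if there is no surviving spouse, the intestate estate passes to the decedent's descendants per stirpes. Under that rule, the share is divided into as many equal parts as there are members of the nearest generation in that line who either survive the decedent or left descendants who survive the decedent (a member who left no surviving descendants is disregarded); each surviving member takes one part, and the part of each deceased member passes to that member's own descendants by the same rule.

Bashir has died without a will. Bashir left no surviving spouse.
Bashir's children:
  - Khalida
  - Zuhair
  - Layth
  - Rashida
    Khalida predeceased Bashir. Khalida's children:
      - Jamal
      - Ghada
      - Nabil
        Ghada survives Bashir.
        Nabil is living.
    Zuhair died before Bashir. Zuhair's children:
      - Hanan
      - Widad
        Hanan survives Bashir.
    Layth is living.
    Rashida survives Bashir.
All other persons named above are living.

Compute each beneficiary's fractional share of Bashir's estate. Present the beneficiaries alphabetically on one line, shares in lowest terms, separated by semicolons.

Ghada 1/12; Hanan 1/8; Jamal 1/12; Layth 1/4; Nabil 1/12; Rashida 1/4; Widad 1/8

There is no surviving spouse, so the entire estate passes to Bashir's descendants per stirpes.
The estate is divided into 4 equal shares of 1/4 among Khalida, Zuhair, Layth, Rashida.
Khalida predeceased; the 1/4 allotted to Khalida's branch passes to Khalida's issue by representation.
The 1/4 is divided into 3 equal shares of 1/12 among Jamal, Ghada, Nabil.
Jamal is living and takes 1/12.
Ghada is living and takes 1/12.
Nabil is living and takes 1/12.
Zuhair predeceased; the 1/4 allotted to Zuhair's branch passes to Zuhair's issue by representation.
The 1/4 is divided into 2 equal shares of 1/8 among Hanan, Widad.
Hanan is living and takes 1/8.
Widad is living and takes 1/8.
Layth is living and takes 1/4.
Rashida is living and takes 1/4.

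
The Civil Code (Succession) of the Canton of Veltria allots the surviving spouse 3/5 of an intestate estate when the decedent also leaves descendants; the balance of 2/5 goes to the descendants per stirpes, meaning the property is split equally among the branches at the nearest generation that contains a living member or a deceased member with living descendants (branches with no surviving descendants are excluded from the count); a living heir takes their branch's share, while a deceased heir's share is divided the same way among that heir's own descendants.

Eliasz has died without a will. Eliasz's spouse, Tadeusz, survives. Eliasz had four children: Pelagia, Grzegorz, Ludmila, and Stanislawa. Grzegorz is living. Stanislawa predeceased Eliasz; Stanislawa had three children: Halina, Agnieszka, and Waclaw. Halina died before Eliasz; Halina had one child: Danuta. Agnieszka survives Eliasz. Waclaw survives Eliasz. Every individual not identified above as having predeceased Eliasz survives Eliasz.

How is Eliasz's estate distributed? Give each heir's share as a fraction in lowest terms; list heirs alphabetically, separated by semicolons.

Agnieszka 1/30; Danuta 1/30; Grzegorz 1/10; Ludmila 1/10; Pelagia 1/10; Tadeusz 3/5; Waclaw 1/30

Tadeusz, as surviving spouse, takes 3/5.
The remaining 2/5 passes to Eliasz's descendants per stirpes.
The 2/5 is divided into 4 equal shares of 1/10 among Pelagia, Grzegorz, Ludmila, Stanislawa.
Pelagia is living and takes 1/10.
Grzegorz is living and takes 1/10.
Ludmila is living and takes 1/10.
Stanislawa predeceased; the 1/10 allotted to Stanislawa's branch passes to Stanislawa's issue by representation.
The 1/10 is divided into 3 equal shares of 1/30 among Halina, Agnieszka, Waclaw.
Halina predeceased; the 1/30 allotted to Halina's branch passes to Halina's issue by representation.
Danuta is the sole taker at this level and receives the full 1/30.
Agnieszka is living and takes 1/30.
Waclaw is living and takes 1/30.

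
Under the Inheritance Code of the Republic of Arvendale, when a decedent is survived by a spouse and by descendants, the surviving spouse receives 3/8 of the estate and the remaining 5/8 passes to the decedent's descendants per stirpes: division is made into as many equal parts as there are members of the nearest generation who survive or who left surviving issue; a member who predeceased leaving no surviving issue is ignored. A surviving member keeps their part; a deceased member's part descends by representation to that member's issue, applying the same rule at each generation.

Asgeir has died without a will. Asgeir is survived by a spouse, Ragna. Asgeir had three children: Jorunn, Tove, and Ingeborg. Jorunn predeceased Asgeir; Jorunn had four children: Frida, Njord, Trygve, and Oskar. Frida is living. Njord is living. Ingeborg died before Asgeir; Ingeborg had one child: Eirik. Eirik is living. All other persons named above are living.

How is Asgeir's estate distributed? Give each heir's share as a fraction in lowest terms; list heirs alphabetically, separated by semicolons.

Ragna, as surviving spouse, takes 3/8.
The remaining 5/8 passes to Asgeir's descendants per stirpes.
The 5/8 is divided into 3 equal shares of 5/24 among Jorunn, Tove, Ingeborg.
Jorunn predeceased; the 5/24 allotted to Jorunn's branch passes to Jorunn's issue by representation.
The 5/24 is divided into 4 equal shares of 5/96 among Frida, Njord, Trygve, Oskar.
Frida is living and takes 5/96.
Njord is living and takes 5/96.
Trygve is living and takes 5/96.
Oskar is living and takes 5/96.
Tove is living and takes 5/24.
Ingeborg predeceased; the 5/24 allotted to Ingeborg's branch passes to Ingeborg's issue by representation.
Eirik is the sole taker at this level and receives the full 5/24.

Eirik 5/24; Frida 5/96; Njord 5/96; Oskar 5/96; Ragna 3/8; Tove 5/24; Trygve 5/96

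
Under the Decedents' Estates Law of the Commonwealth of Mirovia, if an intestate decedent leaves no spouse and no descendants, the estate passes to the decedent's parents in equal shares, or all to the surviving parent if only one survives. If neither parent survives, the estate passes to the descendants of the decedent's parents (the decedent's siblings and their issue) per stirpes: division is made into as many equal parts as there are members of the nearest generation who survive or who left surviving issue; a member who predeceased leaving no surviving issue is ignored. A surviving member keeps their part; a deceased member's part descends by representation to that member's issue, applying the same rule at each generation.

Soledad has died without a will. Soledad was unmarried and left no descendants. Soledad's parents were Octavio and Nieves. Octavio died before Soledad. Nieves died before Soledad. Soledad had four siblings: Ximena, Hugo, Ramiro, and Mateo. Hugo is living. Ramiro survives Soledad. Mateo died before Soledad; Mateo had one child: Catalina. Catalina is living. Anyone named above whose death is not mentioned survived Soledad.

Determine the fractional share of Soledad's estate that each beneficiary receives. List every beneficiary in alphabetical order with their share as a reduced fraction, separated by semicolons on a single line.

Catalina 1/4; Hugo 1/4; Ramiro 1/4; Ximena 1/4

Neither parent survives and there are no descendants, so the estate passes to Soledad's siblings and their issue per stirpes.
The estate is divided into 4 equal shares of 1/4 among Ximena, Hugo, Ramiro, Mateo.
Ximena is living and takes 1/4.
Hugo is living and takes 1/4.
Ramiro is living and takes 1/4.
Mateo predeceased; the 1/4 allotted to Mateo's branch passes to Mateo's issue by representation.
Catalina is the sole taker at this level and receives the full 1/4.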